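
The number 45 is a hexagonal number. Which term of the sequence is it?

5

Set n(2n−1) = 45, giving 2n² − n − 45 = 0.
The discriminant is 1 + 8·45 = 361, and √361 = 19.
So n = (1 + 19) / 4 = 20/4 = 5.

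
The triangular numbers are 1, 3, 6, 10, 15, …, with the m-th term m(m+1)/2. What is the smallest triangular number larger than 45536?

Solve n(n+1)/2 > 45536 for integer n.
The largest n with value ≤ 45536 is 301 (since 45451 ≤ 45536 < 45753), so the first above is n = 302, value 45753.

45753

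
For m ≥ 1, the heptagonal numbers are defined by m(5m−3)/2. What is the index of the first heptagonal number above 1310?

Solve n(5n−3)/2 > 1310 for integer n.
The largest n with value ≤ 1310 is 23 (since 1288 ≤ 1310 < 1404), so the first above is n = 24, value 1404.

24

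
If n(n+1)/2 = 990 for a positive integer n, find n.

44

Set n(n+1)/2 = 990, giving n² + n − 1980 = 0.
So n = (-1 + 89) / 2 = 88/2 = 44.
Check: 44·45/2 = 990. ✓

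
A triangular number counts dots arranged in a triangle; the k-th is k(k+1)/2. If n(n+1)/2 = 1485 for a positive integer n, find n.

54

Set n(n+1)/2 = 1485, giving n² + n − 2970 = 0.
The discriminant is 1 + 8·1485 = 11881, and √11881 = 109.
So n = (-1 + 109) / 2 = 108/2 = 54.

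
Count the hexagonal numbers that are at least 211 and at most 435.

5

The n-th hexagonal number is n(2n−1).
Smallest index with value ≥ 211: n = 11 (giving 231).
Largest index with value ≤ 435: n = 15 (giving 435).
Indices 11 through 15: 5 terms.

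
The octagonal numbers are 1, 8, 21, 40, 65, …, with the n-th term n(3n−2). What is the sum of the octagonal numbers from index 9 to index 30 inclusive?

26895

Σ i(3i−2) = 3Σi² − 2Σi over i = 9..30.
Σi = 465 − 36 = 429 and Σi² = 9455 − 204 = 9251.
3·9251 − 2·429 = 26895.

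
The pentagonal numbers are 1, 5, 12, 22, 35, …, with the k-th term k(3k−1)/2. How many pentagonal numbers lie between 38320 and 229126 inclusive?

The n-th pentagonal number is n(3n−1)/2.
Smallest index with value ≥ 38320: n = 160 (giving 38320).
Largest index with value ≤ 229126: n = 391 (giving 229126).
Indices 160 through 391: 232 terms.

232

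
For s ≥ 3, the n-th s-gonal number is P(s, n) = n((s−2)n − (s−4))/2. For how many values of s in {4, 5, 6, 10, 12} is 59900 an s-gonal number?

s = 4: P(4, 244) = 59536 and P(4, 245) = 60025; 59900 is not s-gonal.
s = 5: P(5, 200) = 59900. ✓
s = 6: P(6, 173) = 59685 and P(6, 174) = 60378; 59900 is not s-gonal.
s = 10: P(10, 122) = 59170 and P(10, 123) = 60147; 59900 is not s-gonal.
s = 12: P(12, 109) = 58969 and P(12, 110) = 60060; 59900 is not s-gonal.
Hits: s ∈ {5} → 1.

1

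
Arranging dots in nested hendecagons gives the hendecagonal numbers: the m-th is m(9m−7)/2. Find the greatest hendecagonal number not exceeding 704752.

Solve n(9n−7)/2 ≤ 704752 for integer n.
n = 396 gives 704286 ≤ 704752, while n = 397 gives 707851 > 704752; so the answer is 704286.

704286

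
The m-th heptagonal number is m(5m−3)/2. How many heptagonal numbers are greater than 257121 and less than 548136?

147

The n-th heptagonal number is n(5n−3)/2.
Smallest index with value > 257121: n = 322 (giving 258727).
Largest index with value < 548136: n = 468 (giving 546858).
Indices 322 through 468: 147 terms.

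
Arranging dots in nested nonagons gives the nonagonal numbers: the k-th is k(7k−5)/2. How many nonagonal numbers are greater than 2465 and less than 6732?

The n-th nonagonal number is n(7n−5)/2.
Smallest index with value > 2465: n = 27 (giving 2484).
Largest index with value < 6732: n = 44 (giving 6666).
Indices 27 through 44: 18 terms.

18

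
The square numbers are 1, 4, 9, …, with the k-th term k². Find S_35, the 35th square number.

1225

The 35th square number is n² with n = 35.
35² = 1225.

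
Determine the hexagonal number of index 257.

131841

The 257th hexagonal number is n(2n−1) with n = 257.
257·(2·257 − 1) = 257·513 = 131841.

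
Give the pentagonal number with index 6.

The 6th pentagonal number is n(3n−1)/2 with n = 6.
6·(3·6 − 1)/2 = 6·17/2 = 51.

51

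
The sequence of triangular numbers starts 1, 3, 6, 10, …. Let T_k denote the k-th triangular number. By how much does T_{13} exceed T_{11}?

13·14/2 = 91 and 11·12/2 = 66.
Difference: 91 − 66 = 25.

25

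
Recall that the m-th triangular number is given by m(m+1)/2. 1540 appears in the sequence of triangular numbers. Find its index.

Set n(n+1)/2 = 1540, giving n² + n − 3080 = 0.
The discriminant is 1 + 8·1540 = 12321, and √12321 = 111.
So n = (-1 + 111) / 2 = 110/2 = 55.

55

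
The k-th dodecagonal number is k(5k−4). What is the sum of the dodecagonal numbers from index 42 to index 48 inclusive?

Σ i(5i−4) = 5Σi² − 4Σi over i = 42..48.
Σi = 1176 − 861 = 315 and Σi² = 38024 − 23821 = 14203.
5·14203 − 4·315 = 69755.

69755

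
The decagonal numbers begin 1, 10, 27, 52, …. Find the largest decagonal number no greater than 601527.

601012

Solve n(4n−3) ≤ 601527 for integer n.
n = 388 gives 601012 ≤ 601527, while n = 389 gives 604117 > 601527; so the answer is 601012.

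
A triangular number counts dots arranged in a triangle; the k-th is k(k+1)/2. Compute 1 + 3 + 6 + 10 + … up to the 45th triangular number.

16215

Σ i(i+1)/2 = (Σi² + Σi) / 2 over i = 1..45.
Σi = 1035 and Σi² = 31395.
(1·31395 + 1·1035) / 2 = 32430/2 = 16215.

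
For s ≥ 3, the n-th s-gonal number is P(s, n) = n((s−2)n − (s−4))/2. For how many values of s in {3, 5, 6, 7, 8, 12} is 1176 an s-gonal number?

1

s = 3: P(3, 48) = 1176. ✓
s = 5: P(5, 28) = 1162 and P(5, 29) = 1247; 1176 is not s-gonal.
s = 6: P(6, 24) = 1128 and P(6, 25) = 1225; 1176 is not s-gonal.
s = 7: P(7, 21) = 1071 and P(7, 22) = 1177; 1176 is not s-gonal.
s = 8: P(8, 20) = 1160 and P(8, 21) = 1281; 1176 is not s-gonal.
s = 12: P(12, 15) = 1065 and P(12, 16) = 1216; 1176 is not s-gonal.
Hits: s ∈ {3} → 1.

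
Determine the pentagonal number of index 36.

1926

36·(3·36 − 1)/2 = 36·107/2 = 1926.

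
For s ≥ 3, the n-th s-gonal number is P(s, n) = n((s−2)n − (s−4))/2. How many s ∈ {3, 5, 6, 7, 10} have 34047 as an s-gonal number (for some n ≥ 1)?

1

s = 3: P(3, 260) = 33930 and P(3, 261) = 34191; 34047 is not s-gonal.
s = 5: P(5, 150) = 33675 and P(5, 151) = 34126; 34047 is not s-gonal.
s = 6: P(6, 130) = 33670 and P(6, 131) = 34191; 34047 is not s-gonal.
s = 7: P(7, 117) = 34047. ✓
s = 10: P(10, 92) = 33580 and P(10, 93) = 34317; 34047 is not s-gonal.
Hits: s ∈ {7} → 1.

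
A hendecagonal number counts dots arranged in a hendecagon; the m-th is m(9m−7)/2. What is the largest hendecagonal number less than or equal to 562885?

562683

Solve n(9n−7)/2 ≤ 562885 for integer n.
n = 354 gives 562683 ≤ 562885, while n = 355 gives 565870 > 562885; so the answer is 562683.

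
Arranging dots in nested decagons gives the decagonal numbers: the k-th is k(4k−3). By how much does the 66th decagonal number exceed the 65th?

Consecutive decagonal numbers differ by 8n − 7: here 8·66 − 7 = 521.

521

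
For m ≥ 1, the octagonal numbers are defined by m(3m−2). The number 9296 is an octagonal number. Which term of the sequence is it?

Set n(3n−2) = 9296, giving 3n² − 2n − 9296 = 0.
The discriminant is 4 + 12·9296 = 111556, and √111556 = 334.
So n = (2 + 334) / 6 = 336/6 = 56.

56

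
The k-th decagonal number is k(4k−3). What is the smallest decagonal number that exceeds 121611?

Solve n(4n−3) > 121611 for integer n.
The largest n with value ≤ 121611 is 174 (since 120582 ≤ 121611 < 121975), so the first above is n = 175, value 121975.

121975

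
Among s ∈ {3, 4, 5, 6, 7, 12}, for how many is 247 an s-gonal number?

s = 3: P(3, 21) = 231 and P(3, 22) = 253; 247 is not s-gonal.
s = 4: P(4, 15) = 225 and P(4, 16) = 256; 247 is not s-gonal.
s = 5: P(5, 13) = 247. ✓
s = 6: P(6, 11) = 231 and P(6, 12) = 276; 247 is not s-gonal.
s = 7: P(7, 10) = 235 and P(7, 11) = 286; 247 is not s-gonal.
s = 12: P(12, 7) = 217 and P(12, 8) = 288; 247 is not s-gonal.
Hits: s ∈ {5} → 1.

1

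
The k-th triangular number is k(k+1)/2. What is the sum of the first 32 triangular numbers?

5984

Σ i(i+1)/2 = (Σi² + Σi) / 2 over i = 1..32.
Σi = 528 and Σi² = 11440.
(1·11440 + 1·528) / 2 = 11968/2 = 5984.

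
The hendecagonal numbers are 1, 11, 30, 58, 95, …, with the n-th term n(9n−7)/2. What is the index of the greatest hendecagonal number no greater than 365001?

285

Solve n(9n−7)/2 ≤ 365001 for integer n.
n = 285 gives 364515 ≤ 365001, while n = 286 gives 367081 > 365001; so the answer is index 285.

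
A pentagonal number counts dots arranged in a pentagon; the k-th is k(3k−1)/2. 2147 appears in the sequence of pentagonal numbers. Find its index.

38

Set n(3n−1)/2 = 2147, giving 3n² − n − 4294 = 0.
The discriminant is 1 + 24·2147 = 51529, and √51529 = 227.
So n = (1 + 227) / 6 = 228/6 = 38.
Check: 38·(3·38 − 1)/2 = 2147. ✓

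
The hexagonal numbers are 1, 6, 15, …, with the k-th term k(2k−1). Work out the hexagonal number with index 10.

10·(2·10 − 1) = 10·19 = 190.

190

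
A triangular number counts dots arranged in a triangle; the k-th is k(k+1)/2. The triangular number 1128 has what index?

47

Set n(n+1)/2 = 1128, giving n² + n − 2256 = 0.
The discriminant is 1 + 8·1128 = 9025, and √9025 = 95.
So n = (-1 + 95) / 2 = 94/2 = 47.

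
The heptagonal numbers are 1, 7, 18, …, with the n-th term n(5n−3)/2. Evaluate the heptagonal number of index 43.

4558

The 43rd heptagonal number is n(5n−3)/2 with n = 43.
43·(5·43 − 3)/2 = 43·212/2 = 43·106 = 4558.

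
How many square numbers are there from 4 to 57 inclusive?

6

The n-th square number is n².
Smallest index with value ≥ 4: n = 2 (giving 4).
Largest index with value ≤ 57: n = 7 (giving 49).
Indices 2 through 7: 6 terms.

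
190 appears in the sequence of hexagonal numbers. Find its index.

Set n(2n−1) = 190, giving 2n² − n − 190 = 0.
The discriminant is 1 + 8·190 = 1521, and √1521 = 39.
So n = (1 + 39) / 4 = 40/4 = 10.
Check: 10·(2·10 − 1) = 190. ✓

10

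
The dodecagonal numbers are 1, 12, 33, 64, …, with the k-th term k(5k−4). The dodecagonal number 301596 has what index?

Set n(5n−4) = 301596, giving 5n² − 4n − 301596 = 0.
So n = (4 + 2456) / 10 = 2460/10 = 246.
Check: 246·(5·246 − 4) = 301596. ✓

246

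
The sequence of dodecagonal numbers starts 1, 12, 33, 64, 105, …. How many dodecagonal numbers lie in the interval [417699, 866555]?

127

The n-th dodecagonal number is n(5n−4).
Smallest index with value ≥ 417699: n = 290 (giving 419340).
Largest index with value ≤ 866555: n = 416 (giving 863616).
Indices 290 through 416: 127 terms.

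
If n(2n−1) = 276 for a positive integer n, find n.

Set n(2n−1) = 276, giving 2n² − n − 276 = 0.
The discriminant is 1 + 8·276 = 2209, and √2209 = 47.
So n = (1 + 47) / 4 = 48/4 = 12.

12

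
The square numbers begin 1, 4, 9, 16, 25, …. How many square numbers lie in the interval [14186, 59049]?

The n-th square number is n².
Smallest index with value ≥ 14186: n = 120 (giving 14400).
Largest index with value ≤ 59049: n = 243 (giving 59049).
Indices 120 through 243: 124 terms.

124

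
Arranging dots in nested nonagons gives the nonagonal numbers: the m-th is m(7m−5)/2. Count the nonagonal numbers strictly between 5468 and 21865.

The n-th nonagonal number is n(7n−5)/2.
Smallest index with value > 5468: n = 40 (giving 5500).
Largest index with value < 21865: n = 79 (giving 21646).
Indices 40 through 79: 40 terms.

40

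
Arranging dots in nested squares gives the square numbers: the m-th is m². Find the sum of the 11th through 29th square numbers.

Σ_{i=11}^{29} i² = 8555 − 385 = 8170.

8170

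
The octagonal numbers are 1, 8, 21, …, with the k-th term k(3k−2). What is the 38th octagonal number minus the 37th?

Consecutive octagonal numbers differ by 6n − 5: here 6·38 − 5 = 223.

223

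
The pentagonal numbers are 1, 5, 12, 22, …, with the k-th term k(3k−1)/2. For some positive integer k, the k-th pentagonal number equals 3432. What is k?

48

Set n(3n−1)/2 = 3432, giving 3n² − n − 6864 = 0.
The discriminant is 1 + 24·3432 = 82369, and √82369 = 287.
So n = (1 + 287) / 6 = 288/6 = 48.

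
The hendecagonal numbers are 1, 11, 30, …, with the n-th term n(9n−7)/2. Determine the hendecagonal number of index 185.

153365

185·(9·185 − 7)/2 = 185·1658/2 = 185·829 = 153365.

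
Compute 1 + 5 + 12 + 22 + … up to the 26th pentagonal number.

Σ i(3i−1)/2 = (3Σi² − Σi) / 2 over i = 1..26.
Σi = 351 and Σi² = 6201.
(3·6201 − 1·351) / 2 = 18252/2 = 9126.

9126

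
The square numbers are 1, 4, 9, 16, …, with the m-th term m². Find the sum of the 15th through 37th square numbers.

16560

Σ_{i=15}^{37} i² = 17575 − 1015 = 16560.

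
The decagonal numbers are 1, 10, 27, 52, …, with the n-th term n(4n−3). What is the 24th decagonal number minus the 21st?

24·(4·24 − 3) = 2232 and 21·(4·21 − 3) = 1701.
Difference: 2232 − 1701 = 531.

531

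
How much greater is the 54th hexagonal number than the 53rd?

Consecutive hexagonal numbers differ by 4n − 3: here 4·54 − 3 = 213.

213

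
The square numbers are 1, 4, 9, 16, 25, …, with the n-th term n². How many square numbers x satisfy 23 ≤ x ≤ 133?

7

The n-th square number is n².
Smallest index with value ≥ 23: n = 5 (giving 25).
Largest index with value ≤ 133: n = 11 (giving 121).
Indices 5 through 11: 7 terms.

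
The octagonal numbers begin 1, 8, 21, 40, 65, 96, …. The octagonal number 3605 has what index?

Set n(3n−2) = 3605, giving 3n² − 2n − 3605 = 0.
The discriminant is 4 + 12·3605 = 43264, and √43264 = 208.
So n = (2 + 208) / 6 = 210/6 = 35.

35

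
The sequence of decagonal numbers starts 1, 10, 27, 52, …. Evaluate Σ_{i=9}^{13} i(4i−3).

Σ i(4i−3) = 4Σi² − 3Σi over i = 9..13.
Σi = 91 − 36 = 55 and Σi² = 819 − 204 = 615.
4·615 − 3·55 = 2295.

2295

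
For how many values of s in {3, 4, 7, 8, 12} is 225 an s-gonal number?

2

s = 3: P(3, 20) = 210 and P(3, 21) = 231; 225 is not s-gonal.
s = 4: P(4, 15) = 225. ✓
s = 7: P(7, 9) = 189 and P(7, 10) = 235; 225 is not s-gonal.
s = 8: P(8, 9) = 225. ✓
s = 12: P(12, 7) = 217 and P(12, 8) = 288; 225 is not s-gonal.
Hits: s ∈ {4, 8} → 2.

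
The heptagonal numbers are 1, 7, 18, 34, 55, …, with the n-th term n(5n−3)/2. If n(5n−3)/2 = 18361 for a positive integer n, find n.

Set n(5n−3)/2 = 18361, giving 5n² − 3n − 36722 = 0.
The discriminant is 9 + 40·18361 = 734449, and √734449 = 857.
So n = (3 + 857) / 10 = 860/10 = 86.
Check: 86·(5·86 − 3)/2 = 18361. ✓

86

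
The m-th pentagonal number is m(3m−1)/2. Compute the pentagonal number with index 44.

2882

The 44th pentagonal number is n(3n−1)/2 with n = 44.
44·(3·44 − 1)/2 = 44·131/2 = 2882.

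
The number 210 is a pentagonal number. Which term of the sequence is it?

Set n(3n−1)/2 = 210, giving 3n² − n − 420 = 0.
The discriminant is 1 + 24·210 = 5041, and √5041 = 71.
So n = (1 + 71) / 6 = 72/6 = 12.

12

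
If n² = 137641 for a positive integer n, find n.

We need n² = 137641, so n = √137641 = 371.

371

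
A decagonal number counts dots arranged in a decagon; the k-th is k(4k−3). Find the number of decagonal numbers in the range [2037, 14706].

The n-th decagonal number is n(4n−3).
Smallest index with value ≥ 2037: n = 23 (giving 2047).
Largest index with value ≤ 14706: n = 61 (giving 14701).
Indices 23 through 61: 39 terms.

39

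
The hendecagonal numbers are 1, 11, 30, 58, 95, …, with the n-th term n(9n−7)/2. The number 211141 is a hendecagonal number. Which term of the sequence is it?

217

Set n(9n−7)/2 = 211141, giving 9n² − 7n − 422282 = 0.
The discriminant is 49 + 72·211141 = 15202201, and √15202201 = 3899.
So n = (7 + 3899) / 18 = 3906/18 = 217.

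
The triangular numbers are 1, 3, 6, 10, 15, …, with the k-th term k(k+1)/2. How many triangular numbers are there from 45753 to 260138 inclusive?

The n-th triangular number is n(n+1)/2.
Smallest index with value ≥ 45753: n = 302 (giving 45753).
Largest index with value ≤ 260138: n = 720 (giving 259560).
Indices 302 through 720: 419 terms.

419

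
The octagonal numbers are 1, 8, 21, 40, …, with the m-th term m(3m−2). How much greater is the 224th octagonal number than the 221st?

3999

224·(3·224 − 2) = 150080 and 221·(3·221 − 2) = 146081.
Difference: 150080 − 146081 = 3999.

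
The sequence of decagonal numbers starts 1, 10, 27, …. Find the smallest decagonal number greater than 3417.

Solve n(4n−3) > 3417 for integer n.
The largest n with value ≤ 3417 is 29 (since 3277 ≤ 3417 < 3510), so the first above is n = 30, value 3510.

3510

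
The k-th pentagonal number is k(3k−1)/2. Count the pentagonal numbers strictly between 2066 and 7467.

33

The n-th pentagonal number is n(3n−1)/2.
Smallest index with value > 2066: n = 38 (giving 2147).
Largest index with value < 7467: n = 70 (giving 7315).
Indices 38 through 70: 33 terms.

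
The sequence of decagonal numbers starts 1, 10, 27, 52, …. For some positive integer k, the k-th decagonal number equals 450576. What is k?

Set n(4n−3) = 450576, giving 4n² − 3n − 450576 = 0.
So n = (3 + 2685) / 8 = 2688/8 = 336.
Check: 336·(4·336 − 3) = 450576. ✓

336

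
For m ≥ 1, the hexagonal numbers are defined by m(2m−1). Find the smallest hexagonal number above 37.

45

Solve n(2n−1) > 37 for integer n.
The largest n with value ≤ 37 is 4 (since 28 ≤ 37 < 45), so the first above is n = 5, value 45.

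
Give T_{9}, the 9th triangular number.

45

9·10/2 = 90/2 = 45.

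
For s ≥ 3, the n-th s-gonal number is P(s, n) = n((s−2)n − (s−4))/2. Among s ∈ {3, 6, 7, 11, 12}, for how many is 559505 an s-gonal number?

1

s = 3: P(3, 1057) = 559153 and P(3, 1058) = 560211; 559505 is not s-gonal.
s = 6: P(6, 529) = 559153 and P(6, 530) = 561270; 559505 is not s-gonal.
s = 7: P(7, 473) = 558613 and P(7, 474) = 560979; 559505 is not s-gonal.
s = 11: P(11, 353) = 559505. ✓
s = 12: P(12, 334) = 556444 and P(12, 335) = 559785; 559505 is not s-gonal.
Hits: s ∈ {11} → 1.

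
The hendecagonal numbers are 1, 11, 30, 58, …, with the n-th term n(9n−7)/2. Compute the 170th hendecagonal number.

170·(9·170 − 7)/2 = 170·1523/2 = 129455.

129455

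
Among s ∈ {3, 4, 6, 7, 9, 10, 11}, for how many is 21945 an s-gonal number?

s = 3: P(3, 209) = 21945. ✓
s = 4: P(4, 148) = 21904 and P(4, 149) = 22201; 21945 is not s-gonal.
s = 6: P(6, 105) = 21945. ✓
s = 7: P(7, 93) = 21483 and P(7, 94) = 21949; 21945 is not s-gonal.
s = 9: P(9, 79) = 21646 and P(9, 80) = 22200; 21945 is not s-gonal.
s = 10: P(10, 74) = 21682 and P(10, 75) = 22275; 21945 is not s-gonal.
s = 11: P(11, 70) = 21805 and P(11, 71) = 22436; 21945 is not s-gonal.
Hits: s ∈ {3, 6} → 2.

2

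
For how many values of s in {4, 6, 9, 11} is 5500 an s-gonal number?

1

s = 4: P(4, 74) = 5476 and P(4, 75) = 5625; 5500 is not s-gonal.
s = 6: P(6, 52) = 5356 and P(6, 53) = 5565; 5500 is not s-gonal.
s = 9: P(9, 40) = 5500. ✓
s = 11: P(11, 35) = 5390 and P(11, 36) = 5706; 5500 is not s-gonal.
Hits: s ∈ {9} → 1.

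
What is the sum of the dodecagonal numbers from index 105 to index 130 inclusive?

Σ i(5i−4) = 5Σi² − 4Σi over i = 105..130.
Σi = 8515 − 5460 = 3055 and Σi² = 740805 − 380380 = 360425.
5·360425 − 4·3055 = 1789905.

1789905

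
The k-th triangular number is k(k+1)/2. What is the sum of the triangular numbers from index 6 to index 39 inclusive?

10625

Σ i(i+1)/2 = (Σi² + Σi) / 2 over i = 6..39.
Σi = 780 − 15 = 765 and Σi² = 20540 − 55 = 20485.
(1·20485 + 1·765) / 2 = 21250/2 = 10625.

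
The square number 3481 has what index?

We need n² = 3481, so n = √3481 = 59.

59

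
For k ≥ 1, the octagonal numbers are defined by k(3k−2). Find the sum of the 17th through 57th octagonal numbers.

Σ i(3i−2) = 3Σi² − 2Σi over i = 17..57.
Σi = 1653 − 136 = 1517 and Σi² = 63365 − 1496 = 61869.
3·61869 − 2·1517 = 182573.

182573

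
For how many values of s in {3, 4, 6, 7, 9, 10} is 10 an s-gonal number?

2

s = 3: P(3, 4) = 10. ✓
s = 4: P(4, 3) = 9 and P(4, 4) = 16; 10 is not s-gonal.
s = 6: P(6, 2) = 6 and P(6, 3) = 15; 10 is not s-gonal.
s = 7: P(7, 2) = 7 and P(7, 3) = 18; 10 is not s-gonal.
s = 9: P(9, 2) = 9 and P(9, 3) = 24; 10 is not s-gonal.
s = 10: P(10, 2) = 10. ✓
Hits: s ∈ {3, 10} → 2.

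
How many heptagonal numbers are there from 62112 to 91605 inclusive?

34

The n-th heptagonal number is n(5n−3)/2.
Smallest index with value ≥ 62112: n = 158 (giving 62173).
Largest index with value ≤ 91605: n = 191 (giving 90916).
Indices 158 through 191: 34 terms.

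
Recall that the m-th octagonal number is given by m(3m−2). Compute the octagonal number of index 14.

14·(3·14 − 2) = 14·40 = 560.

560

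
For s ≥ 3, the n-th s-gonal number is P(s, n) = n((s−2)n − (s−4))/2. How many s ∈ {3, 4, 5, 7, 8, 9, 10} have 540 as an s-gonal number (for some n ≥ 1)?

2

s = 3: P(3, 32) = 528 and P(3, 33) = 561; 540 is not s-gonal.
s = 4: P(4, 23) = 529 and P(4, 24) = 576; 540 is not s-gonal.
s = 5: P(5, 19) = 532 and P(5, 20) = 590; 540 is not s-gonal.
s = 7: P(7, 15) = 540. ✓
s = 8: P(8, 13) = 481 and P(8, 14) = 560; 540 is not s-gonal.
s = 9: P(9, 12) = 474 and P(9, 13) = 559; 540 is not s-gonal.
s = 10: P(10, 12) = 540. ✓
Hits: s ∈ {7, 10} → 2.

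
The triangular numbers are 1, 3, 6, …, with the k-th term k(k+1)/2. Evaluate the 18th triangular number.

18·19/2 = 342/2 = 171.

171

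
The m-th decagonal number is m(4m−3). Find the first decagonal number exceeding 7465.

Solve n(4n−3) > 7465 for integer n.
The largest n with value ≤ 7465 is 43 (since 7267 ≤ 7465 < 7612), so the first above is n = 44, value 7612.

7612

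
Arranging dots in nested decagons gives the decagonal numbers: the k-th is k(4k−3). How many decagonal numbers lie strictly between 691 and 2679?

The n-th decagonal number is n(4n−3).
Smallest index with value > 691: n = 14 (giving 742).
Largest index with value < 2679: n = 26 (giving 2626).
Indices 14 through 26: 13 terms.

13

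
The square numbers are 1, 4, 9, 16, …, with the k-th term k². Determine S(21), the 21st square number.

441

The 21st square number is n² with n = 21.
21² = 441.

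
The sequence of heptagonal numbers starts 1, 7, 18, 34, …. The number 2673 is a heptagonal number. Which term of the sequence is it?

33

Set n(5n−3)/2 = 2673, giving 5n² − 3n − 5346 = 0.
The discriminant is 9 + 40·2673 = 106929, and √106929 = 327.
So n = (3 + 327) / 10 = 330/10 = 33.
Check: 33·(5·33 − 3)/2 = 2673. ✓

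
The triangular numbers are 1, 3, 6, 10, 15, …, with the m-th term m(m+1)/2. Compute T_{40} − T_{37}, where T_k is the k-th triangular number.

40·41/2 = 820 and 37·38/2 = 703.
Difference: 820 − 703 = 117.

117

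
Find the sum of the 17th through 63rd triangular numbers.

Σ i(i+1)/2 = (Σi² + Σi) / 2 over i = 17..63.
Σi = 2016 − 136 = 1880 and Σi² = 85344 − 1496 = 83848.
(1·83848 + 1·1880) / 2 = 85728/2 = 42864.

42864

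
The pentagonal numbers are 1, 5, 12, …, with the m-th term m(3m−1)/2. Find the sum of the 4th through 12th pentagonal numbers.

Σ i(3i−1)/2 = (3Σi² − Σi) / 2 over i = 4..12.
Σi = 78 − 6 = 72 and Σi² = 650 − 14 = 636.
(3·636 − 1·72) / 2 = 1836/2 = 918.

918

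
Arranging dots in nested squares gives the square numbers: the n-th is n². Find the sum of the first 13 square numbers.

Σ_{i=1}^{13} i² = 13·14·27/6 = 819.

819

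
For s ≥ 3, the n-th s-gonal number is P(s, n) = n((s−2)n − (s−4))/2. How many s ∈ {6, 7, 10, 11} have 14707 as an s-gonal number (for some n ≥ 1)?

1

s = 6: P(6, 86) = 14706 and P(6, 87) = 15051; 14707 is not s-gonal.
s = 7: P(7, 77) = 14707. ✓
s = 10: P(10, 61) = 14701 and P(10, 62) = 15190; 14707 is not s-gonal.
s = 11: P(11, 57) = 14421 and P(11, 58) = 14935; 14707 is not s-gonal.
Hits: s ∈ {7} → 1.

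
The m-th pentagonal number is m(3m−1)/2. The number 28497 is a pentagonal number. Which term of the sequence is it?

138

Set n(3n−1)/2 = 28497, giving 3n² − n − 56994 = 0.
The discriminant is 1 + 24·28497 = 683929, and √683929 = 827.
So n = (1 + 827) / 6 = 828/6 = 138.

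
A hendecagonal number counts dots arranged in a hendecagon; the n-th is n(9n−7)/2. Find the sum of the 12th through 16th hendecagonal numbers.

4210

Σ i(9i−7)/2 = (9Σi² − 7Σi) / 2 over i = 12..16.
Σi = 136 − 66 = 70 and Σi² = 1496 − 506 = 990.
(9·990 − 7·70) / 2 = 8420/2 = 4210.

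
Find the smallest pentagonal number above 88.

Solve n(3n−1)/2 > 88 for integer n.
The largest n with value ≤ 88 is 7 (since 70 ≤ 88 < 92), so the first above is n = 8, value 92.

92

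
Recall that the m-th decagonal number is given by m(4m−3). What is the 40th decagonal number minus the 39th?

Consecutive decagonal numbers differ by 8n − 7: here 8·40 − 7 = 313.

313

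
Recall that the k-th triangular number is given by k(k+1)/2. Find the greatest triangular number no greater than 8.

6

Solve n(n+1)/2 ≤ 8 for integer n.
n = 3 gives 6 ≤ 8, while n = 4 gives 10 > 8; so the answer is 6.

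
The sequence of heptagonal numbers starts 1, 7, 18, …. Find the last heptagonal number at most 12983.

12852

Solve n(5n−3)/2 ≤ 12983 for integer n.
n = 72 gives 12852 ≤ 12983, while n = 73 gives 13213 > 12983; so the answer is 12852.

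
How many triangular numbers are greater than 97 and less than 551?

The n-th triangular number is n(n+1)/2.
Smallest index with value > 97: n = 14 (giving 105).
Largest index with value < 551: n = 32 (giving 528).
Indices 14 through 32: 19 terms.

19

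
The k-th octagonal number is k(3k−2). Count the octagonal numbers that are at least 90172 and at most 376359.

The n-th octagonal number is n(3n−2).
Smallest index with value ≥ 90172: n = 174 (giving 90480).
Largest index with value ≤ 376359: n = 354 (giving 375240).
Indices 174 through 354: 181 terms.

181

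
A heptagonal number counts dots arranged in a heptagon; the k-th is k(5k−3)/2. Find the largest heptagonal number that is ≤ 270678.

Solve n(5n−3)/2 ≤ 270678 for integer n.
n = 329 gives 270109 ≤ 270678, while n = 330 gives 271755 > 270678; so the answer is 270109.

270109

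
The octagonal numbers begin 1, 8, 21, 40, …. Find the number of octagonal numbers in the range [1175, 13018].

The n-th octagonal number is n(3n−2).
Smallest index with value ≥ 1175: n = 21 (giving 1281).
Largest index with value ≤ 13018: n = 66 (giving 12936).
Indices 21 through 66: 46 terms.

46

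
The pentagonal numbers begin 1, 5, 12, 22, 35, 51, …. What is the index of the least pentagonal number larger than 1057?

Solve n(3n−1)/2 > 1057 for integer n.
The largest n with value ≤ 1057 is 26 (since 1001 ≤ 1057 < 1080), so the first above is n = 27, value 1080.

27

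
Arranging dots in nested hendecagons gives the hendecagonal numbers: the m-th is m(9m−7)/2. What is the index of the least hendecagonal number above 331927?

272

Solve n(9n−7)/2 > 331927 for integer n.
The largest n with value ≤ 331927 is 271 (since 329536 ≤ 331927 < 331976), so the first above is n = 272, value 331976.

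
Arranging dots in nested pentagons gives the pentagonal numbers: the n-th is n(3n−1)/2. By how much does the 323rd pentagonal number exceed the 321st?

323·(3·323 − 1)/2 = 156332 and 321·(3·321 − 1)/2 = 154401.
Difference: 156332 − 154401 = 1931.

1931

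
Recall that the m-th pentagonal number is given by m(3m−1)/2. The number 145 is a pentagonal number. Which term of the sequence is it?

Set n(3n−1)/2 = 145, giving 3n² − n − 290 = 0.
The discriminant is 1 + 24·145 = 3481, and √3481 = 59.
So n = (1 + 59) / 6 = 60/6 = 10.
Check: 10·(3·10 − 1)/2 = 145. ✓

10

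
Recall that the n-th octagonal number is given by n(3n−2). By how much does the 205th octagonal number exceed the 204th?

1225

Consecutive octagonal numbers differ by 6n − 5: here 6·205 − 5 = 1225.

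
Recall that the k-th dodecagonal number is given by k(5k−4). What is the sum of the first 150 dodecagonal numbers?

5636075

Σ i(5i−4) = 5Σi² − 4Σi over i = 1..150.
Σi = 11325 and Σi² = 1136275.
5·1136275 − 4·11325 = 5636075.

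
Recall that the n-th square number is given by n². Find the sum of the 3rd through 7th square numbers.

Σ_{i=3}^{7} i² = 140 − 5 = 135.

135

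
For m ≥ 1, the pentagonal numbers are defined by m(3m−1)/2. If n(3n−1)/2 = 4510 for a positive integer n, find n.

Set n(3n−1)/2 = 4510, giving 3n² − n − 9020 = 0.
The discriminant is 1 + 24·4510 = 108241, and √108241 = 329.
So n = (1 + 329) / 6 = 330/6 = 55.

55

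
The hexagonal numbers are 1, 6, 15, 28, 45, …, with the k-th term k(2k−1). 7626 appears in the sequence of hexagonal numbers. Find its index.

Set n(2n−1) = 7626, giving 2n² − n − 7626 = 0.
The discriminant is 1 + 8·7626 = 61009, and √61009 = 247.
So n = (1 + 247) / 4 = 248/4 = 62.
Check: 62·(2·62 − 1) = 7626. ✓

62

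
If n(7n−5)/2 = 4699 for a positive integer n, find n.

37

Set n(7n−5)/2 = 4699, giving 7n² − 5n − 9398 = 0.
The discriminant is 25 + 56·4699 = 263169, and √263169 = 513.
So n = (5 + 513) / 14 = 518/14 = 37.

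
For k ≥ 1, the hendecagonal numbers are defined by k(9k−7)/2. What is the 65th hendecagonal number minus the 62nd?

65·(9·65 − 7)/2 = 18785 and 62·(9·62 − 7)/2 = 17081.
Difference: 18785 − 17081 = 1704.

1704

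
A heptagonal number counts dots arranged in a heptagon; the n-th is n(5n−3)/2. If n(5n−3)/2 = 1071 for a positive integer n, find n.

21

Set n(5n−3)/2 = 1071, giving 5n² − 3n − 2142 = 0.
So n = (3 + 207) / 10 = 210/10 = 21.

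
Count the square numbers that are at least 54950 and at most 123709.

117

The n-th square number is n².
Smallest index with value ≥ 54950: n = 235 (giving 55225).
Largest index with value ≤ 123709: n = 351 (giving 123201).
Indices 235 through 351: 117 terms.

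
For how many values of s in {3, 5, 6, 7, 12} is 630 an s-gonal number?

s = 3: P(3, 35) = 630. ✓
s = 5: P(5, 20) = 590 and P(5, 21) = 651; 630 is not s-gonal.
s = 6: P(6, 18) = 630. ✓
s = 7: P(7, 16) = 616 and P(7, 17) = 697; 630 is not s-gonal.
s = 12: P(12, 11) = 561 and P(12, 12) = 672; 630 is not s-gonal.
Hits: s ∈ {3, 6} → 2.

2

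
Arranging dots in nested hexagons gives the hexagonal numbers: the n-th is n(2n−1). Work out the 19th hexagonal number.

19·(2·19 − 1) = 19·37 = 703.

703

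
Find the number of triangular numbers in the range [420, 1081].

The n-th triangular number is n(n+1)/2.
Smallest index with value ≥ 420: n = 29 (giving 435).
Largest index with value ≤ 1081: n = 46 (giving 1081).
Indices 29 through 46: 18 terms.

18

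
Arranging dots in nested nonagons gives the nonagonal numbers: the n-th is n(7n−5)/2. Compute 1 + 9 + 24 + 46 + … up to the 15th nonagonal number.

4040

Σ i(7i−5)/2 = (7Σi² − 5Σi) / 2 over i = 1..15.
Σi = 120 and Σi² = 1240.
(7·1240 − 5·120) / 2 = 8080/2 = 4040.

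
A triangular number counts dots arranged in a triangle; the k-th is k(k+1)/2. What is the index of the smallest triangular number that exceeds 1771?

60

Solve n(n+1)/2 > 1771 for integer n.
The largest n with value ≤ 1771 is 59 (since 1770 ≤ 1771 < 1830), so the first above is n = 60, value 1830.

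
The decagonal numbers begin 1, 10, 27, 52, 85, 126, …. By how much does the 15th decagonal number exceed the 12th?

15·(4·15 − 3) = 855 and 12·(4·12 − 3) = 540.
Difference: 855 − 540 = 315.

315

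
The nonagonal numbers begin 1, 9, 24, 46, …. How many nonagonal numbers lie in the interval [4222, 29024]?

The n-th nonagonal number is n(7n−5)/2.
Smallest index with value ≥ 4222: n = 36 (giving 4446).
Largest index with value ≤ 29024: n = 91 (giving 28756).
Indices 36 through 91: 56 terms.

56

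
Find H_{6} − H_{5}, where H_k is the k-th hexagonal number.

21

Consecutive hexagonal numbers differ by 4n − 3: here 4·6 − 3 = 21.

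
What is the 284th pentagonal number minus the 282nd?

1697

284·(3·284 − 1)/2 = 120842 and 282·(3·282 − 1)/2 = 119145.
Difference: 120842 − 119145 = 1697.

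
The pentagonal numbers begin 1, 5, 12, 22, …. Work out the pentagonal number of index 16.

376

The 16th pentagonal number is n(3n−1)/2 with n = 16.
16·(3·16 − 1)/2 = 16·47/2 = 376.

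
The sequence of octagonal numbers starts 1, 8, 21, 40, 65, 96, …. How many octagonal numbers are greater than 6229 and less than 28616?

The n-th octagonal number is n(3n−2).
Smallest index with value > 6229: n = 46 (giving 6256).
Largest index with value < 28616: n = 97 (giving 28033).
Indices 46 through 97: 52 terms.

52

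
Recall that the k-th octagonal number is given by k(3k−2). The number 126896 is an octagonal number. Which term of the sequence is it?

206

Set n(3n−2) = 126896, giving 3n² − 2n − 126896 = 0.
The discriminant is 4 + 12·126896 = 1522756, and √1522756 = 1234.
So n = (2 + 1234) / 6 = 1236/6 = 206.
Check: 206·(3·206 − 2) = 126896. ✓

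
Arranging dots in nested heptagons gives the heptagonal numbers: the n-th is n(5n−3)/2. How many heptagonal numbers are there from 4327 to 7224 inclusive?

The n-th heptagonal number is n(5n−3)/2.
Smallest index with value ≥ 4327: n = 42 (giving 4347).
Largest index with value ≤ 7224: n = 54 (giving 7209).
Indices 42 through 54: 13 terms.

13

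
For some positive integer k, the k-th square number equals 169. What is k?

We need n² = 169, so n = √169 = 13.

13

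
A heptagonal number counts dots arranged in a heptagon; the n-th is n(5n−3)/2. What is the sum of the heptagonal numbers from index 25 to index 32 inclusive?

16008

Σ i(5i−3)/2 = (5Σi² − 3Σi) / 2 over i = 25..32.
Σi = 528 − 300 = 228 and Σi² = 11440 − 4900 = 6540.
(5·6540 − 3·228) / 2 = 32016/2 = 16008.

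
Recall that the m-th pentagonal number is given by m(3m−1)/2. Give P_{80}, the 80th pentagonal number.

80·(3·80 − 1)/2 = 80·239/2 = 9560.

9560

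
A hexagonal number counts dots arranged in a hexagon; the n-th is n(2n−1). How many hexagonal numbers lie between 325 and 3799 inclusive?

The n-th hexagonal number is n(2n−1).
Smallest index with value ≥ 325: n = 13 (giving 325).
Largest index with value ≤ 3799: n = 43 (giving 3655).
Indices 13 through 43: 31 terms.

31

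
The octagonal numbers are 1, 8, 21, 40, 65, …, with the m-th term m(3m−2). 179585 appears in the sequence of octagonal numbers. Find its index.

Set n(3n−2) = 179585, giving 3n² − 2n − 179585 = 0.
The discriminant is 4 + 12·179585 = 2155024, and √2155024 = 1468.
So n = (2 + 1468) / 6 = 1470/6 = 245.
Check: 245·(3·245 − 2) = 179585. ✓

245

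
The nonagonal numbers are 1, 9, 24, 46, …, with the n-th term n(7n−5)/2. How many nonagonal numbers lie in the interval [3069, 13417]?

33

The n-th nonagonal number is n(7n−5)/2.
Smallest index with value ≥ 3069: n = 30 (giving 3075).
Largest index with value ≤ 13417: n = 62 (giving 13299).
Indices 30 through 62: 33 terms.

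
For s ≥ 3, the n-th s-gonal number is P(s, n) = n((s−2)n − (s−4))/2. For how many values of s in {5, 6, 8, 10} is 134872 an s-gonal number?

1

s = 5: P(5, 300) = 134850 and P(5, 301) = 135751; 134872 is not s-gonal.
s = 6: P(6, 259) = 133903 and P(6, 260) = 134940; 134872 is not s-gonal.
s = 8: P(8, 212) = 134408 and P(8, 213) = 135681; 134872 is not s-gonal.
s = 10: P(10, 184) = 134872. ✓
Hits: s ∈ {10} → 1.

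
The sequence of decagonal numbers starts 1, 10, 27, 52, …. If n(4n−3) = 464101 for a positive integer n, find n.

Set n(4n−3) = 464101, giving 4n² − 3n − 464101 = 0.
So n = (3 + 2725) / 8 = 2728/8 = 341.

341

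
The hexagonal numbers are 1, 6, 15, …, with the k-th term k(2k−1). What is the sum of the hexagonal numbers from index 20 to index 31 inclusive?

Σ i(2i−1) = 2Σi² − Σi over i = 20..31.
Σi = 496 − 190 = 306 and Σi² = 10416 − 2470 = 7946.
2·7946 − 1·306 = 15586.

15586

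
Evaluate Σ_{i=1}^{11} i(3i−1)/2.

Σ i(3i−1)/2 = (3Σi² − Σi) / 2 over i = 1..11.
Σi = 66 and Σi² = 506.
(3·506 − 1·66) / 2 = 1452/2 = 726.

726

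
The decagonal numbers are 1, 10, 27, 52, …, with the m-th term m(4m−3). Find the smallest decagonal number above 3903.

Solve n(4n−3) > 3903 for integer n.
The largest n with value ≤ 3903 is 31 (since 3751 ≤ 3903 < 4000), so the first above is n = 32, value 4000.

4000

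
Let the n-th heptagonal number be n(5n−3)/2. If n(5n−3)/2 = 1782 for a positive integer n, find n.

27

Set n(5n−3)/2 = 1782, giving 5n² − 3n − 3564 = 0.
So n = (3 + 267) / 10 = 270/10 = 27.
Check: 27·(5·27 − 3)/2 = 1782. ✓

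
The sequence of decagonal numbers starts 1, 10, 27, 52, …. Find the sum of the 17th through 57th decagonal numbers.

Σ i(4i−3) = 4Σi² − 3Σi over i = 17..57.
Σi = 1653 − 136 = 1517 and Σi² = 63365 − 1496 = 61869.
4·61869 − 3·1517 = 242925.

242925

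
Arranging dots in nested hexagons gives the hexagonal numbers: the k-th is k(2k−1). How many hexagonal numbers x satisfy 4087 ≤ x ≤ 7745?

The n-th hexagonal number is n(2n−1).
Smallest index with value ≥ 4087: n = 46 (giving 4186).
Largest index with value ≤ 7745: n = 62 (giving 7626).
Indices 46 through 62: 17 terms.

17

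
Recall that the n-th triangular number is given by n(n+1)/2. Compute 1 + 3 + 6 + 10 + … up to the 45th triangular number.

16215

Σ i(i+1)/2 = (Σi² + Σi) / 2 over i = 1..45.
Σi = 1035 and Σi² = 31395.
(1·31395 + 1·1035) / 2 = 32430/2 = 16215.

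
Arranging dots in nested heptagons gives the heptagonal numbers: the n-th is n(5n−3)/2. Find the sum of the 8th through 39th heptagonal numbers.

Σ i(5i−3)/2 = (5Σi² − 3Σi) / 2 over i = 8..39.
Σi = 780 − 28 = 752 and Σi² = 20540 − 140 = 20400.
(5·20400 − 3·752) / 2 = 99744/2 = 49872.

49872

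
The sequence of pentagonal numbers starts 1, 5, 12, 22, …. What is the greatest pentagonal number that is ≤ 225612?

Solve n(3n−1)/2 ≤ 225612 for integer n.
n = 387 gives 224460 ≤ 225612, while n = 388 gives 225622 > 225612; so the answer is 224460.

224460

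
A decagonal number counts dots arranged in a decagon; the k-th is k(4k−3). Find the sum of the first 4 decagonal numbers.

Σ i(4i−3) = 4Σi² − 3Σi over i = 1..4.
Σi = 10 and Σi² = 30.
4·30 − 3·10 = 90.

90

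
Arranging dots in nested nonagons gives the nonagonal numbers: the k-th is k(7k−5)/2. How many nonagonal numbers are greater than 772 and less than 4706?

22

The n-th nonagonal number is n(7n−5)/2.
Smallest index with value > 772: n = 16 (giving 856).
Largest index with value < 4706: n = 37 (giving 4699).
Indices 16 through 37: 22 terms.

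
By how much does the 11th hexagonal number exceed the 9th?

11·(2·11 − 1) = 231 and 9·(2·9 − 1) = 153.
Difference: 231 − 153 = 78.

78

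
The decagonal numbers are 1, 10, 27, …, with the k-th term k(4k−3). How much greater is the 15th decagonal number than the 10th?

485

15·(4·15 − 3) = 855 and 10·(4·10 − 3) = 370.
Difference: 855 − 370 = 485.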